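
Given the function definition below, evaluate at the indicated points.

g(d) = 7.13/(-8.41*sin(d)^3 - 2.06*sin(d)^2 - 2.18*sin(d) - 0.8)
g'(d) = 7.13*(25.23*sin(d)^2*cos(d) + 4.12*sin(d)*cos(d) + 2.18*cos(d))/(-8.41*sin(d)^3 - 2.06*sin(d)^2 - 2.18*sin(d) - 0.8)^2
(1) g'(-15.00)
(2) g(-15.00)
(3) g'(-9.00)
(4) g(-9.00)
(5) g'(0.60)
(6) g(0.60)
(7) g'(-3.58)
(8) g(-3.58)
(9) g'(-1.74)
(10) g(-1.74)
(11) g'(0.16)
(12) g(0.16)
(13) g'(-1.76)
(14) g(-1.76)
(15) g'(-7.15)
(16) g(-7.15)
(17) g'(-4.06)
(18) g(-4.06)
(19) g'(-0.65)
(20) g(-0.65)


(1) = -12.99
(2) = 3.46
(3) = -272.37
(4) = 21.14
(5) = 4.18
(6) = -1.70
(7) = -7.29
(8) = -2.60
(9) = -0.50
(10) = 0.96
(11) = 16.08
(12) = -5.78
(13) = -0.56
(14) = 0.97
(15) = 5.50
(16) = 2.10
(17) = -1.43
(18) = -0.89
(19) = 19.10
(20) = 4.38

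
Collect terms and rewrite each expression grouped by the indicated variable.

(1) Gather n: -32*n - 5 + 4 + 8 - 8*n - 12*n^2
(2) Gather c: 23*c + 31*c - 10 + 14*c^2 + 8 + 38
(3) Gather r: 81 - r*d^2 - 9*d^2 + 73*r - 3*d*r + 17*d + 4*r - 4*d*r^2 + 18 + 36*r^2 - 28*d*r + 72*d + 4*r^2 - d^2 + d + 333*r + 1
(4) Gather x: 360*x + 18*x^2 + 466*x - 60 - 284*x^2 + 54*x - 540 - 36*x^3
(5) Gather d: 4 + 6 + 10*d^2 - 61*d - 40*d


(1) = -12*n^2 - 40*n + 7
(2) = 14*c^2 + 54*c + 36
(3) = -10*d^2 + 90*d + r^2*(40 - 4*d) + r*(-d^2 - 31*d + 410) + 100
(4) = -36*x^3 - 266*x^2 + 880*x - 600
(5) = 10*d^2 - 101*d + 10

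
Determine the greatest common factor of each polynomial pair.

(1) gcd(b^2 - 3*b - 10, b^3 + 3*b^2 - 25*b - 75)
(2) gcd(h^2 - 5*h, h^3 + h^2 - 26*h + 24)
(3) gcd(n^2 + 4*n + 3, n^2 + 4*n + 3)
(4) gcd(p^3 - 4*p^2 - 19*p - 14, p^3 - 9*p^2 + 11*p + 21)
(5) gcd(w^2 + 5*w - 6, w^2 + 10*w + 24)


(1) = gcd((b - 5)*(b + 2), (b - 5)*(b + 3)*(b + 5)) = b - 5
(2) = 1
(3) = n^2 + 4*n + 3
(4) = p^2 - 6*p - 7
(5) = gcd((w - 1)*(w + 6), (w + 4)*(w + 6)) = w + 6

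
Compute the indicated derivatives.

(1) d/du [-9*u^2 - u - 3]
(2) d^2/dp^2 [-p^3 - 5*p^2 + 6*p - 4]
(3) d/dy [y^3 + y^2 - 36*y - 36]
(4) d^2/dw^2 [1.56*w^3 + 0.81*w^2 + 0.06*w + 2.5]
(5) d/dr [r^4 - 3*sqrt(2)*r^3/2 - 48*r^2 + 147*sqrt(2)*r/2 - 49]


(1) = -18*u - 1
(2) = -6*p - 10
(3) = 3*y^2 + 2*y - 36
(4) = 9.36*w + 1.62
(5) = 4*r^3 - 9*sqrt(2)*r^2/2 - 96*r + 147*sqrt(2)/2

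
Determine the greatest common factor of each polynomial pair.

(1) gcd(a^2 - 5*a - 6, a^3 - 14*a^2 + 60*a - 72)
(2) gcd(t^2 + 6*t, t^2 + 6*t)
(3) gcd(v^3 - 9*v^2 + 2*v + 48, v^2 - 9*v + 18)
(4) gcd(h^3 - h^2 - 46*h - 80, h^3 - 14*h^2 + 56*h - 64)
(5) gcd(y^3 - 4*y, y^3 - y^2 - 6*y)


(1) = a - 6
(2) = t^2 + 6*t
(3) = v - 3
(4) = gcd((h - 8)*(h + 2)*(h + 5), (h - 8)*(h - 4)*(h - 2)) = h - 8
(5) = gcd(y*(y - 2)*(y + 2), y*(y - 3)*(y + 2)) = y^2 + 2*y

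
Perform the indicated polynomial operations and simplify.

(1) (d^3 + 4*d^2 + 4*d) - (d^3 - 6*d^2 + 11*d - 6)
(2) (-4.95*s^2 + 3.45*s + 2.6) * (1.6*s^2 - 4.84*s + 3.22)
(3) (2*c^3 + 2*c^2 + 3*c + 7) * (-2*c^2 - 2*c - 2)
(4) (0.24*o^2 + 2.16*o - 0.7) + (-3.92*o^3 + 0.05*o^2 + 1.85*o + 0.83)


(1) = 10*d^2 - 7*d + 6
(2) = -7.92*s^4 + 29.478*s^3 - 28.477*s^2 - 1.475*s + 8.372
(3) = -4*c^5 - 8*c^4 - 14*c^3 - 24*c^2 - 20*c - 14
(4) = -3.92*o^3 + 0.29*o^2 + 4.01*o + 0.13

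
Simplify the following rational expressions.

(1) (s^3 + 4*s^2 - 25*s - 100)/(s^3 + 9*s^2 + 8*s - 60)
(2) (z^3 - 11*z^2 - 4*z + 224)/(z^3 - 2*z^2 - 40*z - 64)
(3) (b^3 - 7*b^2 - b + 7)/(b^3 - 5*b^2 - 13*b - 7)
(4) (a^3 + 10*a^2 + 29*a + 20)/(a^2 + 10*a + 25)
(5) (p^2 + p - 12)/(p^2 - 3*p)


(1) = (s^2 - s - 20)/(s^2 + 4*s - 12)
(2) = (z - 7)/(z + 2)
(3) = (b - 1)/(b + 1)
(4) = (a^2 + 5*a + 4)/(a + 5)
(5) = (p + 4)/p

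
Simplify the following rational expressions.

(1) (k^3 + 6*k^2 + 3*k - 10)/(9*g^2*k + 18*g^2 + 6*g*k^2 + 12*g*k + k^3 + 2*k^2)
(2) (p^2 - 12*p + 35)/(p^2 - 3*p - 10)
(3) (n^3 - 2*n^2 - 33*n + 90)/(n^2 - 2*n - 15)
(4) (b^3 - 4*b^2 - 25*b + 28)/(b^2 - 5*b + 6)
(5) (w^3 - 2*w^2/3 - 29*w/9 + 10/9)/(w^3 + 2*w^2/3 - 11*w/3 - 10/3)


(1) = (k^2 + 4*k - 5)/(9*g^2 + 6*g*k + k^2)
(2) = (p - 7)/(p + 2)
(3) = (n^2 + 3*n - 18)/(n + 3)
(4) = (b^3 - 4*b^2 - 25*b + 28)/(b^2 - 5*b + 6)
(5) = (3*w - 1)/(3*w + 3)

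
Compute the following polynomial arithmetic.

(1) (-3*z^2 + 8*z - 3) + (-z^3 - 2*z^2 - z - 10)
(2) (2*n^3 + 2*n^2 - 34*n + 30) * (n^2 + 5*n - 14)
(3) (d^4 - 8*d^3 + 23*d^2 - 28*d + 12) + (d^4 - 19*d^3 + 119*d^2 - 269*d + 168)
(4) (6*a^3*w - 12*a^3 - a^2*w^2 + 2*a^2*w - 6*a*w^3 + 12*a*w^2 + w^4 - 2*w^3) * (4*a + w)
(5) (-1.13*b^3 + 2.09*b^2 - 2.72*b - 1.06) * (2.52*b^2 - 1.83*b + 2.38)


(1) = -z^3 - 5*z^2 + 7*z - 13
(2) = 2*n^5 + 12*n^4 - 52*n^3 - 168*n^2 + 626*n - 420
(3) = 2*d^4 - 27*d^3 + 142*d^2 - 297*d + 180
(4) = 24*a^4*w - 48*a^4 + 2*a^3*w^2 - 4*a^3*w - 25*a^2*w^3 + 50*a^2*w^2 - 2*a*w^4 + 4*a*w^3 + w^5 - 2*w^4
(5) = -2.8476*b^5 + 7.3347*b^4 - 13.3685*b^3 + 7.2806*b^2 - 4.5338*b - 2.5228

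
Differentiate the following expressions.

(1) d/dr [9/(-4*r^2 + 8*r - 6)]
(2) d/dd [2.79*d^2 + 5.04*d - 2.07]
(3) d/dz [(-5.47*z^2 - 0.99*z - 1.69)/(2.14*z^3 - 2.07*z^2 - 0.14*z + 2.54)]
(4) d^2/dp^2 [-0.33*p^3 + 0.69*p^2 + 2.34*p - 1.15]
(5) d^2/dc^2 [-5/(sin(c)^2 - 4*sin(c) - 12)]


(1) = 18*(r - 1)/(2*r^2 - 4*r + 3)^2
(2) = 5.58*d + 5.04
(3) = (11.7058*z^4 + 4.2372*z^3 + 9.5663*z^2 - 34.7842*z - 2.7512)/(4.5796*z^6 - 8.8596*z^5 + 3.6857*z^4 + 11.4508*z^3 - 10.496*z^2 - 0.7112*z + 6.4516)
(4) = 1.38 - 1.98*p
(5) = 10*(2*sin(c)^4 - 6*sin(c)^3 + 29*sin(c)^2 - 12*sin(c) - 28)/((sin(c) - 6)^3*(sin(c) + 2)^3)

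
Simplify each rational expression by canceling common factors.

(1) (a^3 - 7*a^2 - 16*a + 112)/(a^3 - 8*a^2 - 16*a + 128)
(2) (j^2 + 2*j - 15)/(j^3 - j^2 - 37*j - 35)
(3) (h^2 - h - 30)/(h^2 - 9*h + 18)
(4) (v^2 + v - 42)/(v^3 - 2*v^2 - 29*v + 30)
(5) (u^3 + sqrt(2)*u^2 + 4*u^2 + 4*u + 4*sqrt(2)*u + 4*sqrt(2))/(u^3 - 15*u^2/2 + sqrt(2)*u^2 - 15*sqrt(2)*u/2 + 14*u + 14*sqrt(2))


(1) = (a - 7)/(a - 8)
(2) = (j - 3)/(j^2 - 6*j - 7)
(3) = (h + 5)/(h - 3)
(4) = (v + 7)/(v^2 + 4*v - 5)
(5) = (2*u^2 + 8*u + 8)/(2*u^2 - 15*u + 28)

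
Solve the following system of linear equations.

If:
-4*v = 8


Then:
v = -2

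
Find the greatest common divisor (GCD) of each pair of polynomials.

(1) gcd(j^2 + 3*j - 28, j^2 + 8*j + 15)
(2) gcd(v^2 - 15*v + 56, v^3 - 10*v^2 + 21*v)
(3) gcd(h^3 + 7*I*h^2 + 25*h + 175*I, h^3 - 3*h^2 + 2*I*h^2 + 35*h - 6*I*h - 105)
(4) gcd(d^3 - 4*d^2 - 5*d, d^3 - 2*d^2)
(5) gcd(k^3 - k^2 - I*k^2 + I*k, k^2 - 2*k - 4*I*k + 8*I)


(1) = 1
(2) = v - 7
(3) = h^2 + 2*I*h + 35
(4) = gcd(d*(d - 5)*(d + 1), d^2*(d - 2)) = d
(5) = 1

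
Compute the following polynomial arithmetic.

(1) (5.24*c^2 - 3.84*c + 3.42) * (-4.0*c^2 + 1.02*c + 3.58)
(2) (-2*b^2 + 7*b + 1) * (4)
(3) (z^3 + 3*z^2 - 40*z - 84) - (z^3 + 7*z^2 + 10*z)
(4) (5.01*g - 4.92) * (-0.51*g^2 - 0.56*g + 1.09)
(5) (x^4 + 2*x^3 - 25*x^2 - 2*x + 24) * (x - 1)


(1) = -20.96*c^4 + 20.7048*c^3 + 1.1624*c^2 - 10.2588*c + 12.2436
(2) = -8*b^2 + 28*b + 4
(3) = -4*z^2 - 50*z - 84
(4) = -2.5551*g^3 - 0.2964*g^2 + 8.2161*g - 5.3628
(5) = x^5 + x^4 - 27*x^3 + 23*x^2 + 26*x - 24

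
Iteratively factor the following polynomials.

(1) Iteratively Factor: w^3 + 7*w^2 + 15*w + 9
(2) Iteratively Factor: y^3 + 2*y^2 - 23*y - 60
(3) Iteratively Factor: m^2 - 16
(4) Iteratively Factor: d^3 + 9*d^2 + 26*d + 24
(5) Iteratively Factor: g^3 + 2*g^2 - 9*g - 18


(1) = (w + 3)*(w^2 + 4*w + 3) = (w + 1)*(w + 3)*(w + 3)
(2) = (y + 4)*(y^2 - 2*y - 15) = (y + 3)*(y + 4)*(y - 5)
(3) = (m + 4)*(m - 4)
(4) = (d + 3)*(d^2 + 6*d + 8) = (d + 3)*(d + 4)*(d + 2)
(5) = (g - 3)*(g^2 + 5*g + 6) = (g - 3)*(g + 3)*(g + 2)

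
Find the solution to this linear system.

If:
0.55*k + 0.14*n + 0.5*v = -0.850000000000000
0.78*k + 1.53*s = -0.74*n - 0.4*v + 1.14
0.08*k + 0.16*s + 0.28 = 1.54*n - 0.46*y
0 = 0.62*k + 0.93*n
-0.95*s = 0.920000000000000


Then:
k = -41.97
n = 27.98
s = -0.97
v = 36.63
y = 100.70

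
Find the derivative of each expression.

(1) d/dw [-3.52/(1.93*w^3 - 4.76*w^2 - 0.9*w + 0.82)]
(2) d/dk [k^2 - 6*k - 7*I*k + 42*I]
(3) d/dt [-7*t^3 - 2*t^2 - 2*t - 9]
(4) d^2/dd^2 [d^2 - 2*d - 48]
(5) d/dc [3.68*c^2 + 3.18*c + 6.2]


(1) = (20.3808*w^2 - 33.5104*w - 3.168)/(1.93*w^3 - 4.76*w^2 - 0.9*w + 0.82)^2
(2) = 2*k - 6 - 7*I
(3) = -21*t^2 - 4*t - 2
(4) = 2
(5) = 7.36*c + 3.18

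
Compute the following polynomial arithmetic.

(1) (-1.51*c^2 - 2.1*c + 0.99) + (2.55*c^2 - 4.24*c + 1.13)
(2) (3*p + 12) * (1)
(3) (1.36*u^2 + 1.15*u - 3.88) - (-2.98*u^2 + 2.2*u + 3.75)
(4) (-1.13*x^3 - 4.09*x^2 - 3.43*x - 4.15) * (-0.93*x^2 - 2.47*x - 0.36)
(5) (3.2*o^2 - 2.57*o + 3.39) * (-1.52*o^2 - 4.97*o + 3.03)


(1) = 1.04*c^2 - 6.34*c + 2.12
(2) = 3*p + 12
(3) = 4.34*u^2 - 1.05*u - 7.63
(4) = 1.0509*x^5 + 6.5948*x^4 + 13.699*x^3 + 13.804*x^2 + 11.4853*x + 1.494
(5) = -4.864*o^4 - 11.9976*o^3 + 17.3161*o^2 - 24.6354*o + 10.2717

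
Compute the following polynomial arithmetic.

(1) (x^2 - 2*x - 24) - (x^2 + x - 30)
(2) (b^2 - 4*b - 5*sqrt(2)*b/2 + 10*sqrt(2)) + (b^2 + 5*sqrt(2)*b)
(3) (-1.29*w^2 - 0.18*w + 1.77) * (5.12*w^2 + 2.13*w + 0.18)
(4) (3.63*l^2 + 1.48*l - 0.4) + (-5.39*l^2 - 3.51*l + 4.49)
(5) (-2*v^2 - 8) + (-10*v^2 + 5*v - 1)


(1) = 6 - 3*x
(2) = 2*b^2 - 4*b + 5*sqrt(2)*b/2 + 10*sqrt(2)
(3) = -6.6048*w^4 - 3.6693*w^3 + 8.4468*w^2 + 3.7377*w + 0.3186
(4) = -1.76*l^2 - 2.03*l + 4.09
(5) = -12*v^2 + 5*v - 9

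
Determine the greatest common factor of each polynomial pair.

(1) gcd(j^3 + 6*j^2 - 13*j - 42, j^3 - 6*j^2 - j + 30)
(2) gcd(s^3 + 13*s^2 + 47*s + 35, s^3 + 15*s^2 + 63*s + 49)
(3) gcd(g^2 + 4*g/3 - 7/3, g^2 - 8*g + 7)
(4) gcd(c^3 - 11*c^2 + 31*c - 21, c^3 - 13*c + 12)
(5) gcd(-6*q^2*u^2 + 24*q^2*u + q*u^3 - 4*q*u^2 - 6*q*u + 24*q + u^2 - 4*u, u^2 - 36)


(1) = gcd((j - 3)*(j + 2)*(j + 7), (j - 5)*(j - 3)*(j + 2)) = j^2 - j - 6
(2) = gcd((s + 1)*(s + 5)*(s + 7), (s + 1)*(s + 7)^2) = s^2 + 8*s + 7
(3) = g - 1
(4) = gcd((c - 7)*(c - 3)*(c - 1), (c - 3)*(c - 1)*(c + 4)) = c^2 - 4*c + 3
(5) = gcd((-6*q + u)*(u - 4)*(q*u + 1), (u - 6)*(u + 6)) = 1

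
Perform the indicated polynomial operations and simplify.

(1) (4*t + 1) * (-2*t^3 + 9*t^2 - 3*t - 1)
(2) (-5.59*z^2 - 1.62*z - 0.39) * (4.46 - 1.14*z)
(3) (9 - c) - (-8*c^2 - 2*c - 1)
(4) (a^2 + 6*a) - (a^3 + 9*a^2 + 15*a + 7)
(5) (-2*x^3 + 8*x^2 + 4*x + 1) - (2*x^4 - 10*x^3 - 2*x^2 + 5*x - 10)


(1) = -8*t^4 + 34*t^3 - 3*t^2 - 7*t - 1
(2) = 6.3726*z^3 - 23.0846*z^2 - 6.7806*z - 1.7394
(3) = 8*c^2 + c + 10
(4) = -a^3 - 8*a^2 - 9*a - 7
(5) = -2*x^4 + 8*x^3 + 10*x^2 - x + 11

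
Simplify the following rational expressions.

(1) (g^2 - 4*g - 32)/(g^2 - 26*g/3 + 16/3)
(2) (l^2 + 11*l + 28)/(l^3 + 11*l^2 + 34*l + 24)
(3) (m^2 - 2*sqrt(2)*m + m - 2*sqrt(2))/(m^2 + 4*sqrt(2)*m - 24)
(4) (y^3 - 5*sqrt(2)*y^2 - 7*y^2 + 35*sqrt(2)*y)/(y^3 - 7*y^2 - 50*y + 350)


(1) = (3*g + 12)/(3*g - 2)
(2) = (l + 7)/(l^2 + 7*l + 6)
(3) = (m + 1)/(m + 6*sqrt(2))
(4) = y/(y + 5*sqrt(2))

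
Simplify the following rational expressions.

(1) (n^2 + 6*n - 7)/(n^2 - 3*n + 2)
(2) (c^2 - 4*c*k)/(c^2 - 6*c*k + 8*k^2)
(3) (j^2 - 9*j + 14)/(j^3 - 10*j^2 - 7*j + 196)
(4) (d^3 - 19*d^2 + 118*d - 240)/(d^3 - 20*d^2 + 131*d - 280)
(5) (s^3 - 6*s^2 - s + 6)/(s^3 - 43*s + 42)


(1) = (n + 7)/(n - 2)
(2) = c/(c - 2*k)
(3) = (j - 2)/(j^2 - 3*j - 28)
(4) = (d - 6)/(d - 7)
(5) = (s + 1)/(s + 7)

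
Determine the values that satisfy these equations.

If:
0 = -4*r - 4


Then:
r = -1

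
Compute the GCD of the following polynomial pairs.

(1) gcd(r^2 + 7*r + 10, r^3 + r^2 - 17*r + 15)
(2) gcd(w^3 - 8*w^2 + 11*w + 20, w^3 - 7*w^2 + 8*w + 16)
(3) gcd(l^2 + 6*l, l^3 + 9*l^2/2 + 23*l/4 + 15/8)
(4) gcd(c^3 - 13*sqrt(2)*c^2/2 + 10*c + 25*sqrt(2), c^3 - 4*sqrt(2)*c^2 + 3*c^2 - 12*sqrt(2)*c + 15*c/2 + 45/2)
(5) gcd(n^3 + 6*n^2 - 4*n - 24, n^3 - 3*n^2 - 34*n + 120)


(1) = r + 5
(2) = gcd((w - 5)*(w - 4)*(w + 1), (w - 4)^2*(w + 1)) = w^2 - 3*w - 4
(3) = 1
(4) = c - 5*sqrt(2)/2
(5) = n + 6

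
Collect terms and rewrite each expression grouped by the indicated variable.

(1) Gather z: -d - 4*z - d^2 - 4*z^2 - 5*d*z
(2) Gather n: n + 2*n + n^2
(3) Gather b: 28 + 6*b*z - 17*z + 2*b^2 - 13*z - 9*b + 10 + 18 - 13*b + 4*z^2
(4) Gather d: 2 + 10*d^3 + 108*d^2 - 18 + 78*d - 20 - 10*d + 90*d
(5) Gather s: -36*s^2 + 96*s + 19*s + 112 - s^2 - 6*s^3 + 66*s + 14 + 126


(1) = -d^2 - d - 4*z^2 + z*(-5*d - 4)
(2) = n^2 + 3*n
(3) = 2*b^2 + b*(6*z - 22) + 4*z^2 - 30*z + 56
(4) = 10*d^3 + 108*d^2 + 158*d - 36
(5) = -6*s^3 - 37*s^2 + 181*s + 252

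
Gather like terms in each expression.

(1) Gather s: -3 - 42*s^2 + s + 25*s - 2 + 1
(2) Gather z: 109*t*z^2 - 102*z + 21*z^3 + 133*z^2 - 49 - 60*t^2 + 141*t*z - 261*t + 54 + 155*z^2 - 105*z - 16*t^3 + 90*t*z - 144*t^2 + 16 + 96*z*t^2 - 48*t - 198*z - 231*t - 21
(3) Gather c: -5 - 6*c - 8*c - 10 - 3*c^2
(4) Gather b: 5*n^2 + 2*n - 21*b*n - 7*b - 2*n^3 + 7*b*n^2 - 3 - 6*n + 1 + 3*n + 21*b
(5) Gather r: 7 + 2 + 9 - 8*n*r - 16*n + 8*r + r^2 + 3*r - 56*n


(1) = -42*s^2 + 26*s - 4
(2) = -16*t^3 - 204*t^2 - 540*t + 21*z^3 + z^2*(109*t + 288) + z*(96*t^2 + 231*t - 405)
(3) = -3*c^2 - 14*c - 15
(4) = b*(7*n^2 - 21*n + 14) - 2*n^3 + 5*n^2 - n - 2
(5) = -72*n + r^2 + r*(11 - 8*n) + 18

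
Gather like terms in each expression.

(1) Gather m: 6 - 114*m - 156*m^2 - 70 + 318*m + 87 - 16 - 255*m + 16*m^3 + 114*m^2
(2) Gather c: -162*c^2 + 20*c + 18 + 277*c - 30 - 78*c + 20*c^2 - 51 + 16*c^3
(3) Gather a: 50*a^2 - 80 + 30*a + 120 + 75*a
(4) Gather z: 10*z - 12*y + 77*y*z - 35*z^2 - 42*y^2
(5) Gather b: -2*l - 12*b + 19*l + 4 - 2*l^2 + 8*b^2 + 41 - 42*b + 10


(1) = 16*m^3 - 42*m^2 - 51*m + 7
(2) = 16*c^3 - 142*c^2 + 219*c - 63
(3) = 50*a^2 + 105*a + 40
(4) = -42*y^2 - 12*y - 35*z^2 + z*(77*y + 10)
(5) = 8*b^2 - 54*b - 2*l^2 + 17*l + 55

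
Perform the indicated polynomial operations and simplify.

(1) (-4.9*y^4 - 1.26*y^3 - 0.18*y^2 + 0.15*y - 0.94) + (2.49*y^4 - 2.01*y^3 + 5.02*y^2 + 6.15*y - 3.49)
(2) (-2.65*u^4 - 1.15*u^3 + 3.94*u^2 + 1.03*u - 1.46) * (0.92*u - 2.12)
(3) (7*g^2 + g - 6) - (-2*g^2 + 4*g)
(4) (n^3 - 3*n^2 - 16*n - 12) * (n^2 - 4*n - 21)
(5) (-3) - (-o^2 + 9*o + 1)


(1) = -2.41*y^4 - 3.27*y^3 + 4.84*y^2 + 6.3*y - 4.43
(2) = -2.438*u^5 + 4.56*u^4 + 6.0628*u^3 - 7.4052*u^2 - 3.5268*u + 3.0952
(3) = 9*g^2 - 3*g - 6
(4) = n^5 - 7*n^4 - 25*n^3 + 115*n^2 + 384*n + 252
(5) = o^2 - 9*o - 4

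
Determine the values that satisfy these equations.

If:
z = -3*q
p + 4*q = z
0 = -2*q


Then:
p = 0
q = 0
z = 0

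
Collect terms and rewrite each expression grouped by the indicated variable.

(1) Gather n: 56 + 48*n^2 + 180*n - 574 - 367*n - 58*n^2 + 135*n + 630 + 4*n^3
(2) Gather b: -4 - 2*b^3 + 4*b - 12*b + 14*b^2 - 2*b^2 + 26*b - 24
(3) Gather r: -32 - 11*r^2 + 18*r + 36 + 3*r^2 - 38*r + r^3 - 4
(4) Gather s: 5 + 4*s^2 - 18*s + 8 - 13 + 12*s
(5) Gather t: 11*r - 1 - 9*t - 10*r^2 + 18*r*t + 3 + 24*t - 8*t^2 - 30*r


(1) = 4*n^3 - 10*n^2 - 52*n + 112
(2) = -2*b^3 + 12*b^2 + 18*b - 28
(3) = r^3 - 8*r^2 - 20*r
(4) = 4*s^2 - 6*s
(5) = -10*r^2 - 19*r - 8*t^2 + t*(18*r + 15) + 2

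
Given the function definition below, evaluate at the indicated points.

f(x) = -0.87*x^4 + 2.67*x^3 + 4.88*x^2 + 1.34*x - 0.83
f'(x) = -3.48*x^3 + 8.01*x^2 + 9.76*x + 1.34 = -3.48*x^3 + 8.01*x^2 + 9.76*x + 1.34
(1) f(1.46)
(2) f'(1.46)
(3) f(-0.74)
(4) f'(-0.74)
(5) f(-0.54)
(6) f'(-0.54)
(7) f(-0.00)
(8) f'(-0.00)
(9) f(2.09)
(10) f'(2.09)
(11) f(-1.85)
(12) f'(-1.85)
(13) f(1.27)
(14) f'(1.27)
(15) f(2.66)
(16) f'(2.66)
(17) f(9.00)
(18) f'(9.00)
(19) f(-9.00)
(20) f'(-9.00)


(1) = 15.88
(2) = 21.83
(3) = -0.49
(4) = -0.09
(5) = -0.62
(6) = -1.05
(7) = -0.83
(8) = 1.34
(9) = 31.06
(10) = 24.96
(11) = -13.70
(12) = 32.73
(13) = 11.95
(14) = 19.53
(15) = 43.96
(16) = 18.48
(17) = -3355.13
(18) = -1798.93
(19) = -7272.11
(20) = 3099.23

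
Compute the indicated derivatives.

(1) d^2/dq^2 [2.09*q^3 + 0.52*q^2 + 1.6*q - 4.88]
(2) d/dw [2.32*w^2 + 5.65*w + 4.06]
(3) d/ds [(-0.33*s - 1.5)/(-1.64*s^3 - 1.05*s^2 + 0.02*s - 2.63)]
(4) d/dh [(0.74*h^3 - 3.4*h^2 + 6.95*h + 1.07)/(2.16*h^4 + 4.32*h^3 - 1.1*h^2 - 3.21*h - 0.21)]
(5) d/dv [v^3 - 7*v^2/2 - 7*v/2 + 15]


(1) = 12.54*q + 1.04
(2) = 4.64*w + 5.65
(3) = (-1.0824*s^3 - 7.7265*s^2 - 3.15*s + 0.8979)/(2.6896*s^6 + 3.444*s^5 + 1.0369*s^4 + 8.5844*s^3 + 5.5234*s^2 - 0.1052*s + 6.9169)
(4) = (-1.5984*h^6 + 14.688*h^5 - 31.162*h^4 - 74.0436*h^3 + 4.2256*h^2 + 3.782*h + 1.9752)/(4.6656*h^8 + 18.6624*h^7 + 13.9104*h^6 - 23.3712*h^5 - 27.4316*h^4 + 5.2476*h^3 + 10.7661*h^2 + 1.3482*h + 0.0441)
(5) = 3*v^2 - 7*v - 7/2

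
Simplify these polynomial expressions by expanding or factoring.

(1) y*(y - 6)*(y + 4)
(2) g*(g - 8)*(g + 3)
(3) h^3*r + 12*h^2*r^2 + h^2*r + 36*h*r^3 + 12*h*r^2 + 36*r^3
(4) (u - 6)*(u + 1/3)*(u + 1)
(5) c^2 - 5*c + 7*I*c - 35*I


(1) = y^3 - 2*y^2 - 24*y
(2) = g^3 - 5*g^2 - 24*g
(3) = (h + 6*r)^2*(h*r + r)
(4) = u^3 - 14*u^2/3 - 23*u/3 - 2
(5) = (c - 5)*(c + 7*I)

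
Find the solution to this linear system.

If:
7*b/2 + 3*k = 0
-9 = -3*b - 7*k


Then:
b = -54/31
k = 63/31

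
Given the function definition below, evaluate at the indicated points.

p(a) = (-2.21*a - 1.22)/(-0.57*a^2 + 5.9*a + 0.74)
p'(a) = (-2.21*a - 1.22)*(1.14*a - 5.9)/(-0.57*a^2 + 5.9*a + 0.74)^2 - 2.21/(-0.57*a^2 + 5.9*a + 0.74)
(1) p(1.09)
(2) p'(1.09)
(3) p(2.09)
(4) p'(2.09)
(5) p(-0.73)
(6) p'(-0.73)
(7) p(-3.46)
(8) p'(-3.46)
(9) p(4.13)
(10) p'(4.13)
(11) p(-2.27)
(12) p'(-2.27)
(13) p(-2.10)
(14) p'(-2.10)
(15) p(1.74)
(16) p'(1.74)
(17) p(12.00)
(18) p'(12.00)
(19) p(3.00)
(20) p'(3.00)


(1) = -0.56
(2) = 0.06
(3) = -0.55
(4) = -0.03
(5) = -0.10
(6) = 0.39
(7) = -0.24
(8) = -0.01
(9) = -0.67
(10) = -0.09
(11) = -0.24
(12) = 0.01
(13) = -0.24
(14) = 0.01
(15) = -0.55
(16) = -0.01
(17) = 2.63
(18) = -1.73
(19) = -0.59
(20) = -0.06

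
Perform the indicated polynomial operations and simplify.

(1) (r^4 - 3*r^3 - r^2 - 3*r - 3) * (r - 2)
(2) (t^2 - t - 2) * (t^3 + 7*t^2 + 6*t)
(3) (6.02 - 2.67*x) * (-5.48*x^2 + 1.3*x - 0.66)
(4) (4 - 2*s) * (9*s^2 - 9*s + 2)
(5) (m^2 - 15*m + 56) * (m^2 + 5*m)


(1) = r^5 - 5*r^4 + 5*r^3 - r^2 + 3*r + 6
(2) = t^5 + 6*t^4 - 3*t^3 - 20*t^2 - 12*t
(3) = 14.6316*x^3 - 36.4606*x^2 + 9.5882*x - 3.9732
(4) = -18*s^3 + 54*s^2 - 40*s + 8
(5) = m^4 - 10*m^3 - 19*m^2 + 280*m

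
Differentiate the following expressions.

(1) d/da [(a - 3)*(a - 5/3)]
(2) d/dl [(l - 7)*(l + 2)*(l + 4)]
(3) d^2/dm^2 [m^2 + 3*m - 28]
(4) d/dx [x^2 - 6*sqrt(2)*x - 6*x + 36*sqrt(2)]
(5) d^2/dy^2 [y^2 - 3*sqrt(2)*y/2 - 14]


(1) = 2*a - 14/3
(2) = 3*l^2 - 2*l - 34
(3) = 2
(4) = 2*x - 6*sqrt(2) - 6
(5) = 2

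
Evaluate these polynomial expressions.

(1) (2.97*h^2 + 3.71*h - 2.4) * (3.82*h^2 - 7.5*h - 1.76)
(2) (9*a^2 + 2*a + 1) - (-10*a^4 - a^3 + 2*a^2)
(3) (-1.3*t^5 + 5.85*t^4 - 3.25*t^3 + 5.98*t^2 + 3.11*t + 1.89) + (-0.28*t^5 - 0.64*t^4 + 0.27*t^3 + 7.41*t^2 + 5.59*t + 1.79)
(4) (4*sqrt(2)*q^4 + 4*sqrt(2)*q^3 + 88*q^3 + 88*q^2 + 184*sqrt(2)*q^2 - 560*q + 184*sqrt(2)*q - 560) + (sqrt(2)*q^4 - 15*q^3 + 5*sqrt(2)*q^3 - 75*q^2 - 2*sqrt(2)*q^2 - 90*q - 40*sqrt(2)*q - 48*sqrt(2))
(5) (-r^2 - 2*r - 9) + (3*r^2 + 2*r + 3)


(1) = 11.3454*h^4 - 8.1028*h^3 - 42.2202*h^2 + 11.4704*h + 4.224
(2) = 10*a^4 + a^3 + 7*a^2 + 2*a + 1
(3) = -1.58*t^5 + 5.21*t^4 - 2.98*t^3 + 13.39*t^2 + 8.7*t + 3.68
(4) = 5*sqrt(2)*q^4 + 9*sqrt(2)*q^3 + 73*q^3 + 13*q^2 + 182*sqrt(2)*q^2 - 650*q + 144*sqrt(2)*q - 560 - 48*sqrt(2)
(5) = 2*r^2 - 6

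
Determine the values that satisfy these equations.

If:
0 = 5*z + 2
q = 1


Then:
q = 1
z = -2/5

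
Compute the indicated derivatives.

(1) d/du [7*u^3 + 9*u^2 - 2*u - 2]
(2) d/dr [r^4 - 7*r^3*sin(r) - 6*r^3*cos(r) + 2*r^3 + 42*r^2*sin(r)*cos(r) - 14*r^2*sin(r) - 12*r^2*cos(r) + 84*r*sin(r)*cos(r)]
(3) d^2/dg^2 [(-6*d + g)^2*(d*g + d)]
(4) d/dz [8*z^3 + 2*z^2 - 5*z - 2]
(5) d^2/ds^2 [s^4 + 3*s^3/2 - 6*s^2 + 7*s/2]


(1) = 21*u^2 + 18*u - 2
(2) = 6*r^3*sin(r) - 7*r^3*cos(r) + 4*r^3 - 9*r^2*sin(r) - 32*r^2*cos(r) + 42*r^2*cos(2*r) + 6*r^2 - 28*r*sin(r) + 42*r*sin(2*r) - 24*r*cos(r) + 84*r*cos(2*r) + 42*sin(2*r)
(3) = 2*d*(-12*d + 3*g + 1)
(4) = 24*z^2 + 4*z - 5
(5) = 12*s^2 + 9*s - 12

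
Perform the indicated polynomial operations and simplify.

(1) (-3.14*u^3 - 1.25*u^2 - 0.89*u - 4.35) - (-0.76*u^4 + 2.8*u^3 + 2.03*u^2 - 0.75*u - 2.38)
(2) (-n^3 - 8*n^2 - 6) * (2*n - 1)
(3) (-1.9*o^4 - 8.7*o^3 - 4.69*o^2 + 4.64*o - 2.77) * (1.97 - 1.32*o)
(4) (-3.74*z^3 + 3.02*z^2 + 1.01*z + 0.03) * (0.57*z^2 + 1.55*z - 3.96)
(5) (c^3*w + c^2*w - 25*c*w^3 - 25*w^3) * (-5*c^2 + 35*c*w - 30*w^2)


(1) = 0.76*u^4 - 5.94*u^3 - 3.28*u^2 - 0.14*u - 1.97
(2) = -2*n^4 - 15*n^3 + 8*n^2 - 12*n + 6
(3) = 2.508*o^5 + 7.741*o^4 - 10.9482*o^3 - 15.3641*o^2 + 12.7972*o - 5.4569
(4) = -2.1318*z^5 - 4.0756*z^4 + 20.0671*z^3 - 10.3766*z^2 - 3.9531*z - 0.1188
(5) = -5*c^5*w + 35*c^4*w^2 - 5*c^4*w + 95*c^3*w^3 + 35*c^3*w^2 - 875*c^2*w^4 + 95*c^2*w^3 + 750*c*w^5 - 875*c*w^4 + 750*w^5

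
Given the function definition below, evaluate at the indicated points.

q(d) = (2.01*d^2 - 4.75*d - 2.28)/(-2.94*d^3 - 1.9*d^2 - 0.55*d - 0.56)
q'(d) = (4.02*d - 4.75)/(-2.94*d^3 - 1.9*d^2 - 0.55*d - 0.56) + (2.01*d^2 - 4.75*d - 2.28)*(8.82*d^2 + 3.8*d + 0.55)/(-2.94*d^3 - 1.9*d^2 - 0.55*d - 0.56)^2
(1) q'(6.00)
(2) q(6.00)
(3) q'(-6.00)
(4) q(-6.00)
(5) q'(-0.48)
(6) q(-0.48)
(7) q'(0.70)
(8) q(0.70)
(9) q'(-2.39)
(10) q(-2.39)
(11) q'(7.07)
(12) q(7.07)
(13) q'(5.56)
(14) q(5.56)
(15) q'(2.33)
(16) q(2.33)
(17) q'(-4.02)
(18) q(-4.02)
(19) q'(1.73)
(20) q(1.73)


(1) = 0.00
(2) = -0.06
(3) = 0.04
(4) = 0.17
(5) = 18.45
(6) = -1.13
(7) = -3.51
(8) = 1.60
(9) = 0.48
(10) = 0.68
(11) = 0.00
(12) = -0.06
(13) = -0.00
(14) = -0.06
(15) = -0.15
(16) = 0.05
(17) = 0.11
(18) = 0.30
(19) = -0.40
(20) = 0.20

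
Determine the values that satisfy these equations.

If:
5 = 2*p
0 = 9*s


Then:
p = 5/2
s = 0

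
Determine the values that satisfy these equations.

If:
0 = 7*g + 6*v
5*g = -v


Then:
g = 0
v = 0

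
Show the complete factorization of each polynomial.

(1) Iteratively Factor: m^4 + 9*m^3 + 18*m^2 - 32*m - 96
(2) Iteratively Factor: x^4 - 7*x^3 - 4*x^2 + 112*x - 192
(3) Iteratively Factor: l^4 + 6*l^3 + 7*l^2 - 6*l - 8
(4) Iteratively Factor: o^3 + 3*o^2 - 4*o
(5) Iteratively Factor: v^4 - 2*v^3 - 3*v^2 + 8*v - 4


(1) = (m + 4)*(m^3 + 5*m^2 - 2*m - 24) = (m + 4)^2*(m^2 + m - 6) = (m + 3)*(m + 4)^2*(m - 2)
(2) = (x - 4)*(x^3 - 3*x^2 - 16*x + 48) = (x - 4)*(x - 3)*(x^2 - 16) = (x - 4)^2*(x - 3)*(x + 4)
(3) = (l + 1)*(l^3 + 5*l^2 + 2*l - 8) = (l + 1)*(l + 2)*(l^2 + 3*l - 4) = (l - 1)*(l + 1)*(l + 2)*(l + 4)
(4) = (o - 1)*(o^2 + 4*o) = (o - 1)*(o + 4)*(o)
(5) = (v - 1)*(v^3 - v^2 - 4*v + 4) = (v - 2)*(v - 1)*(v^2 + v - 2) = (v - 2)*(v - 1)*(v + 2)*(v - 1)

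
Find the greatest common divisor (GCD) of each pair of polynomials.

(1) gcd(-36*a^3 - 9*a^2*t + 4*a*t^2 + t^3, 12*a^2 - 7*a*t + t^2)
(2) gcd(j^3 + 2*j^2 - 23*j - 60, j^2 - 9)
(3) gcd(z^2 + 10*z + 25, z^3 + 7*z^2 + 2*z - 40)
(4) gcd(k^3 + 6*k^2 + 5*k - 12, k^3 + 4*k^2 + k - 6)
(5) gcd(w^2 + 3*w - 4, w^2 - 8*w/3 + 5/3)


(1) = -3*a + t
(2) = j + 3
(3) = z + 5
(4) = gcd((k - 1)*(k + 3)*(k + 4), (k - 1)*(k + 2)*(k + 3)) = k^2 + 2*k - 3
(5) = w - 1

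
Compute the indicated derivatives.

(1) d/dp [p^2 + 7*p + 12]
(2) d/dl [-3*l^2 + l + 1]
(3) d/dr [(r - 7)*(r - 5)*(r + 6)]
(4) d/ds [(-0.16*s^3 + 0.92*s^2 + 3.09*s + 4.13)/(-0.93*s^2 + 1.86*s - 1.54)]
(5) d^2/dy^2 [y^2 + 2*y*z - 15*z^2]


(1) = 2*p + 7
(2) = 1 - 6*l
(3) = 3*r^2 - 12*r - 37
(4) = (0.1488*s^4 - 0.5952*s^3 + 5.3241*s^2 + 4.8482*s - 12.4404)/(0.8649*s^4 - 3.4596*s^3 + 6.324*s^2 - 5.7288*s + 2.3716)
(5) = 2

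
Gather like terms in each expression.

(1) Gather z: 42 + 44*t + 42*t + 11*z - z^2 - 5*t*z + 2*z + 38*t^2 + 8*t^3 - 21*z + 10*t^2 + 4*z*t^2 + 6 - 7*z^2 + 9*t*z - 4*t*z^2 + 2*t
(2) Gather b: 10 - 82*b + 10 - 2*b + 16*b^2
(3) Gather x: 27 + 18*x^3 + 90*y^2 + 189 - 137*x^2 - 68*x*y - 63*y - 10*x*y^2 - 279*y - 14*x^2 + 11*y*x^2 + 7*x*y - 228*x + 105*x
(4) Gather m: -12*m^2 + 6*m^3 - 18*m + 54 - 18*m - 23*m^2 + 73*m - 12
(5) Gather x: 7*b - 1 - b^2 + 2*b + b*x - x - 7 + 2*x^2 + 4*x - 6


(1) = 8*t^3 + 48*t^2 + 88*t + z^2*(-4*t - 8) + z*(4*t^2 + 4*t - 8) + 48
(2) = 16*b^2 - 84*b + 20
(3) = 18*x^3 + x^2*(11*y - 151) + x*(-10*y^2 - 61*y - 123) + 90*y^2 - 342*y + 216
(4) = 6*m^3 - 35*m^2 + 37*m + 42
(5) = -b^2 + 9*b + 2*x^2 + x*(b + 3) - 14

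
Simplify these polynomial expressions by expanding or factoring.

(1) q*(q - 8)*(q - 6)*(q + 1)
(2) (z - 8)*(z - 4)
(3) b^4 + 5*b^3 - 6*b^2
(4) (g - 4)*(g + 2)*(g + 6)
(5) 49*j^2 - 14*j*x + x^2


(1) = q^4 - 13*q^3 + 34*q^2 + 48*q
(2) = z^2 - 12*z + 32
(3) = b^2*(b - 1)*(b + 6)
(4) = g^3 + 4*g^2 - 20*g - 48
(5) = (-7*j + x)^2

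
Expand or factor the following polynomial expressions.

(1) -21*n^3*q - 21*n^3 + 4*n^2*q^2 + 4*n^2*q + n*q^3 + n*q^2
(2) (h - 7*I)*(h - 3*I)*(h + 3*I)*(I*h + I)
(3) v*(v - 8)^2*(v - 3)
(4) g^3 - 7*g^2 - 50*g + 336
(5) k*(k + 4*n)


(1) = (-3*n + q)*(7*n + q)*(n*q + n)
(2) = I*h^4 + 7*h^3 + I*h^3 + 7*h^2 + 9*I*h^2 + 63*h + 9*I*h + 63
(3) = v^4 - 19*v^3 + 112*v^2 - 192*v
(4) = (g - 8)*(g - 6)*(g + 7)
(5) = k^2 + 4*k*n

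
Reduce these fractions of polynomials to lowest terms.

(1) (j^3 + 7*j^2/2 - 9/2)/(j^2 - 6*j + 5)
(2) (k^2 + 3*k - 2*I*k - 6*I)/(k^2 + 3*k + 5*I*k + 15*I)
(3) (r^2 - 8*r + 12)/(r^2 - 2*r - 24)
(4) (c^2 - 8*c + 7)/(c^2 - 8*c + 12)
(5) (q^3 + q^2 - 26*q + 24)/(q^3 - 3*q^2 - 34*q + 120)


(1) = (2*j^2 + 9*j + 9)/(2*j - 10)
(2) = (k - 2*I)/(k + 5*I)
(3) = (r - 2)/(r + 4)
(4) = (c^2 - 8*c + 7)/(c^2 - 8*c + 12)
(5) = (q - 1)/(q - 5)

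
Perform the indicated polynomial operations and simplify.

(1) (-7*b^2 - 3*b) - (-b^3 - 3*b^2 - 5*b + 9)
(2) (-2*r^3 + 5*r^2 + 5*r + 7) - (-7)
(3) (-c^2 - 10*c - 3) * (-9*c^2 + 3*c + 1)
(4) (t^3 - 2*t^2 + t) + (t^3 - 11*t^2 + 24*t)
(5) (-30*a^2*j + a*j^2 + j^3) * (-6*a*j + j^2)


(1) = b^3 - 4*b^2 + 2*b - 9
(2) = -2*r^3 + 5*r^2 + 5*r + 14
(3) = 9*c^4 + 87*c^3 - 4*c^2 - 19*c - 3
(4) = 2*t^3 - 13*t^2 + 25*t
(5) = 180*a^3*j^2 - 36*a^2*j^3 - 5*a*j^4 + j^5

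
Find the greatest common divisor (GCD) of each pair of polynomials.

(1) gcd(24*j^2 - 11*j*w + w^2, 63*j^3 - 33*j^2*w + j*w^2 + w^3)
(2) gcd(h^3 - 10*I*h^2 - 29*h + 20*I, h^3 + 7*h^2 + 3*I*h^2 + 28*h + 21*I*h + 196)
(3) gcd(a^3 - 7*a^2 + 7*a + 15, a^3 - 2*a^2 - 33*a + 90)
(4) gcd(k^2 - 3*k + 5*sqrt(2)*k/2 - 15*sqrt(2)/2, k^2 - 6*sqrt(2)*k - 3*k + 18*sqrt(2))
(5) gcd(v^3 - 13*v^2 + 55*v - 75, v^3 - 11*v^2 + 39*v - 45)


(1) = gcd((-8*j + w)*(-3*j + w), (-3*j + w)^2*(7*j + w)) = -3*j + w
(2) = gcd((h - 5*I)*(h - 4*I)*(h - I), (h + 7)*(h - 4*I)*(h + 7*I)) = h - 4*I
(3) = gcd((a - 5)*(a - 3)*(a + 1), (a - 5)*(a - 3)*(a + 6)) = a^2 - 8*a + 15
(4) = gcd((k - 3)*(k + 5*sqrt(2)/2), (k - 3)*(k - 6*sqrt(2))) = k - 3
(5) = v^2 - 8*v + 15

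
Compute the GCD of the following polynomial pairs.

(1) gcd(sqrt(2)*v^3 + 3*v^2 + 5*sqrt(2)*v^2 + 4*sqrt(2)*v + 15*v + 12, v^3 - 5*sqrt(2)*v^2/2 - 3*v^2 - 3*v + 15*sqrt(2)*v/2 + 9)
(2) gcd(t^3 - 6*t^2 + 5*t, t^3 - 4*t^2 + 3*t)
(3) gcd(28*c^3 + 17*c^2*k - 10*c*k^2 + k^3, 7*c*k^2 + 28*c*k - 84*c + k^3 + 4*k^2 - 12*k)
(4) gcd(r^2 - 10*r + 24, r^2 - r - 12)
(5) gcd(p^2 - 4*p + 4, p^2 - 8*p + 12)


(1) = 1
(2) = t^2 - t
(3) = gcd((-7*c + k)*(-4*c + k)*(c + k), (7*c + k)*(k - 2)*(k + 6)) = 1
(4) = r - 4
(5) = gcd((p - 2)^2, (p - 6)*(p - 2)) = p - 2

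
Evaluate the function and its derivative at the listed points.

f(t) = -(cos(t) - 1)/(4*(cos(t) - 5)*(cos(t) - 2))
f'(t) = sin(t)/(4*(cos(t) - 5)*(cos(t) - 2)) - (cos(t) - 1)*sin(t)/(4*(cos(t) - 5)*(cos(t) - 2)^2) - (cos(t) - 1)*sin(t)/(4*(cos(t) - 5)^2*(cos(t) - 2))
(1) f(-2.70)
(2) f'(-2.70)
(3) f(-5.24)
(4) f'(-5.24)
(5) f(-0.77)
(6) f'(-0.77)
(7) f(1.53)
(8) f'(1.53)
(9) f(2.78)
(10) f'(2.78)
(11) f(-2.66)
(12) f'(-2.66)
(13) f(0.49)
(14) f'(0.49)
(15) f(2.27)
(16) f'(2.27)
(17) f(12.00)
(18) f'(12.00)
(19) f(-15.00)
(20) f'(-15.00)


(1) = 0.03
(2) = -0.00
(3) = 0.02
(4) = 0.02
(5) = 0.01
(6) = -0.02
(7) = 0.02
(8) = 0.01
(9) = 0.03
(10) = 0.00
(11) = 0.03
(12) = -0.00
(13) = 0.01
(14) = 0.02
(15) = 0.03
(16) = 0.00
(17) = 0.01
(18) = -0.02
(19) = 0.03
(20) = -0.00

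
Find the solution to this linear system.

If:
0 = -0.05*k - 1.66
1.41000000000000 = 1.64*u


Then:
k = -33.20
u = 0.86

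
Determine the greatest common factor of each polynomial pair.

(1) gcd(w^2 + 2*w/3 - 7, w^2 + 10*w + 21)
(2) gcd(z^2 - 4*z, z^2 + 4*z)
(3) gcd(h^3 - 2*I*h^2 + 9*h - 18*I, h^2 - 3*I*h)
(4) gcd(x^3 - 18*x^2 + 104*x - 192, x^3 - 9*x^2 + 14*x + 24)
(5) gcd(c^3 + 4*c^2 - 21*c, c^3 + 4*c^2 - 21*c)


(1) = w + 3
(2) = z
(3) = gcd((h - 3*I)*(h - 2*I)*(h + 3*I), h*(h - 3*I)) = h - 3*I
(4) = gcd((x - 8)*(x - 6)*(x - 4), (x - 6)*(x - 4)*(x + 1)) = x^2 - 10*x + 24
(5) = c^3 + 4*c^2 - 21*c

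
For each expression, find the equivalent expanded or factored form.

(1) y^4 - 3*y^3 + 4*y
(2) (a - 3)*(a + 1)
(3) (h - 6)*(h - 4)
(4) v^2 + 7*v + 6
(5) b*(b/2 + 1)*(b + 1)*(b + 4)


(1) = y*(y - 2)^2*(y + 1)
(2) = a^2 - 2*a - 3
(3) = h^2 - 10*h + 24
(4) = (v + 1)*(v + 6)
(5) = b^4/2 + 7*b^3/2 + 7*b^2 + 4*b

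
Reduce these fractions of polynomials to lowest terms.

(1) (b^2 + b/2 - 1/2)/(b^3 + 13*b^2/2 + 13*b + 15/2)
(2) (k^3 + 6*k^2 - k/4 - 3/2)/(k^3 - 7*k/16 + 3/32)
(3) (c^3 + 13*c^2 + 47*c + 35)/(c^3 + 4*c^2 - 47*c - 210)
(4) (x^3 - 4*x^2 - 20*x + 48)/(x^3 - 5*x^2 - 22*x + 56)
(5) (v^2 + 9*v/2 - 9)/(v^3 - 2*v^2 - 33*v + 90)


(1) = (2*b - 1)/(2*b^2 + 11*b + 15)
(2) = (16*k^2 + 104*k + 48)/(16*k^2 + 8*k - 3)
(3) = (c^2 + 8*c + 7)/(c^2 - c - 42)
(4) = (x - 6)/(x - 7)
(5) = (2*v - 3)/(2*v^2 - 16*v + 30)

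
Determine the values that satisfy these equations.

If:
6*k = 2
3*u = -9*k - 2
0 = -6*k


Then:
No Solution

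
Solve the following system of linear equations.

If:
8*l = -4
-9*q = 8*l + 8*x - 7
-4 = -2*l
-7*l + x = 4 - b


Then:
No Solution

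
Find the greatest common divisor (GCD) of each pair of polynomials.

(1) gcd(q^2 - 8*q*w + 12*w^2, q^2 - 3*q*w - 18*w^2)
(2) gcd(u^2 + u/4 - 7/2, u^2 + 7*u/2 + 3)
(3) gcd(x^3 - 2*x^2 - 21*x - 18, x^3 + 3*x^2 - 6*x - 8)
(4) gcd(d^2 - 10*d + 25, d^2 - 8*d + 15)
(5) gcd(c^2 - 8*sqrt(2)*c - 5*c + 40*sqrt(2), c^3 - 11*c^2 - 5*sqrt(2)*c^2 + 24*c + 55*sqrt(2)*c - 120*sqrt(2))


(1) = q - 6*w
(2) = u + 2
(3) = gcd((x - 6)*(x + 1)*(x + 3), (x - 2)*(x + 1)*(x + 4)) = x + 1
(4) = gcd((d - 5)^2, (d - 5)*(d - 3)) = d - 5
(5) = 1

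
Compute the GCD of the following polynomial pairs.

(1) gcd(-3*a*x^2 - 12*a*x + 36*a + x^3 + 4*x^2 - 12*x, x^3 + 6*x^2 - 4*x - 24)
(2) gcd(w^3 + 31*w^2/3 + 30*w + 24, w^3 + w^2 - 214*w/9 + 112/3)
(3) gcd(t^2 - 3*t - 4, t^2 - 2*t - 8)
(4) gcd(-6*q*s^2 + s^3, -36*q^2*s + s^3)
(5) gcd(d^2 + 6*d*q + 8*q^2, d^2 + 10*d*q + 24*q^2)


(1) = gcd((-3*a + x)*(x - 2)*(x + 6), (x - 2)*(x + 2)*(x + 6)) = x^2 + 4*x - 12
(2) = w + 6
(3) = gcd((t - 4)*(t + 1), (t - 4)*(t + 2)) = t - 4
(4) = gcd(s^2*(-6*q + s), s*(-6*q + s)*(6*q + s)) = 6*q*s - s^2
(5) = gcd((d + 2*q)*(d + 4*q), (d + 4*q)*(d + 6*q)) = d + 4*q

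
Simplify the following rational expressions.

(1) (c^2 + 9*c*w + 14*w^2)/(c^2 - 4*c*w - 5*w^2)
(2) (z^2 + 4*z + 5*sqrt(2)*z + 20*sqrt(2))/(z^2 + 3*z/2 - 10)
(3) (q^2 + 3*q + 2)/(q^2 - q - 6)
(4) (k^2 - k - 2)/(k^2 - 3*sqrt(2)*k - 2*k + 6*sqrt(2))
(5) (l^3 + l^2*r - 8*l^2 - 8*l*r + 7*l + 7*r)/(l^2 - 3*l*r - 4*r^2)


(1) = (-c^2 - 9*c*w - 14*w^2)/(-c^2 + 4*c*w + 5*w^2)
(2) = (2*z + 10*sqrt(2))/(2*z - 5)
(3) = (q + 1)/(q - 3)
(4) = (k + 1)/(k - 3*sqrt(2))
(5) = (-l^2 + 8*l - 7)/(-l + 4*r)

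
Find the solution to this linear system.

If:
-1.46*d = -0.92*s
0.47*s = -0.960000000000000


Then:
d = -1.29
s = -2.04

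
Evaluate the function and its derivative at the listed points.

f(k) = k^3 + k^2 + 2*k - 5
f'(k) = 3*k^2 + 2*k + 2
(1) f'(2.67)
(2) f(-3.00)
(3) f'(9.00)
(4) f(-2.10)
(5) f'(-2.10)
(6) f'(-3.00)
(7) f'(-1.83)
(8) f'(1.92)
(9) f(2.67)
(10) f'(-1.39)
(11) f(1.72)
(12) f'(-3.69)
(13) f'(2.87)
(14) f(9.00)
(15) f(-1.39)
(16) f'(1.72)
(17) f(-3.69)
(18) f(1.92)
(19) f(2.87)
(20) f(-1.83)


(1) = 28.73
(2) = -29.00
(3) = 263.00
(4) = -14.05
(5) = 11.03
(6) = 23.00
(7) = 8.39
(8) = 16.90
(9) = 26.50
(10) = 5.02
(11) = 6.49
(12) = 35.47
(13) = 32.45
(14) = 823.00
(15) = -8.53
(16) = 14.32
(17) = -49.01
(18) = 9.60
(19) = 32.62
(20) = -11.44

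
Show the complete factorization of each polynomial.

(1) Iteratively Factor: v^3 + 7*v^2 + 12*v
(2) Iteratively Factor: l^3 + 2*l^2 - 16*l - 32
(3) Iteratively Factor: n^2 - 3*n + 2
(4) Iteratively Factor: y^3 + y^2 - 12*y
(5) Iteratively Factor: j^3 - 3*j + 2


(1) = (v)*(v^2 + 7*v + 12) = v*(v + 3)*(v + 4)
(2) = (l + 2)*(l^2 - 16) = (l - 4)*(l + 2)*(l + 4)
(3) = (n - 2)*(n - 1)
(4) = (y - 3)*(y^2 + 4*y) = (y - 3)*(y + 4)*(y)
(5) = (j - 1)*(j^2 + j - 2) = (j - 1)^2*(j + 2)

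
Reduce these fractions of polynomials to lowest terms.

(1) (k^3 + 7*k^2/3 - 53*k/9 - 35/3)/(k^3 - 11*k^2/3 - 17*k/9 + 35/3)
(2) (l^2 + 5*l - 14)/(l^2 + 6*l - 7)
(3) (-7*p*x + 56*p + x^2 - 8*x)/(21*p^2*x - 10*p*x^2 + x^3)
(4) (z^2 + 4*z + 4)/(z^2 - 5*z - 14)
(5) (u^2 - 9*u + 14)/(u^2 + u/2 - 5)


(1) = (k + 3)/(k - 3)
(2) = (l - 2)/(l - 1)
(3) = (x - 8)/(-3*p*x + x^2)
(4) = (z + 2)/(z - 7)
(5) = (2*u - 14)/(2*u + 5)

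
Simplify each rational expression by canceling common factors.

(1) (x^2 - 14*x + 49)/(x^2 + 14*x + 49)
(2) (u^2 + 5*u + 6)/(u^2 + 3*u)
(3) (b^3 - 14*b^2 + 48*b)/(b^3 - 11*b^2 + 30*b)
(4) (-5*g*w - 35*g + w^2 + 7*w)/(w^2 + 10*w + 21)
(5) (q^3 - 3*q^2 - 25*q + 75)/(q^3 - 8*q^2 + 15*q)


(1) = (x^2 - 14*x + 49)/(x^2 + 14*x + 49)
(2) = (u + 2)/u
(3) = (b - 8)/(b - 5)
(4) = (-5*g + w)/(w + 3)
(5) = (q + 5)/q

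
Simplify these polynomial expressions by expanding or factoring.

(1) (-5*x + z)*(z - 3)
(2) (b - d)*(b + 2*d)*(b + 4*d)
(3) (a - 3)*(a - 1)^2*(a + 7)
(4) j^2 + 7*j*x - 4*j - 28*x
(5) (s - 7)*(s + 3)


(1) = -5*x*z + 15*x + z^2 - 3*z
(2) = b^3 + 5*b^2*d + 2*b*d^2 - 8*d^3
(3) = a^4 + 2*a^3 - 28*a^2 + 46*a - 21
(4) = (j - 4)*(j + 7*x)
(5) = s^2 - 4*s - 21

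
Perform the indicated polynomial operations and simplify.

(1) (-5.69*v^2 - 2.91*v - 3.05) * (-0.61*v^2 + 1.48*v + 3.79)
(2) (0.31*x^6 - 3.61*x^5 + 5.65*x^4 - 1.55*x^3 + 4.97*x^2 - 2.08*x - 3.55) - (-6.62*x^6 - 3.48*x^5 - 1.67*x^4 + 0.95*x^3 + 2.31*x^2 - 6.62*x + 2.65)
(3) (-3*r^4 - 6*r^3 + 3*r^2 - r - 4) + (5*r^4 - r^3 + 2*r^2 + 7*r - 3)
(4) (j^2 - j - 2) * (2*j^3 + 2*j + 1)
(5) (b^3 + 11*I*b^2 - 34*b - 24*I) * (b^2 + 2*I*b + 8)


(1) = 3.4709*v^4 - 6.6461*v^3 - 24.0114*v^2 - 15.5429*v - 11.5595
(2) = 6.93*x^6 - 0.13*x^5 + 7.32*x^4 - 2.5*x^3 + 2.66*x^2 + 4.54*x - 6.2
(3) = 2*r^4 - 7*r^3 + 5*r^2 + 6*r - 7
(4) = 2*j^5 - 2*j^4 - 2*j^3 - j^2 - 5*j - 2
(5) = b^5 + 13*I*b^4 - 48*b^3 - 4*I*b^2 - 224*b - 192*I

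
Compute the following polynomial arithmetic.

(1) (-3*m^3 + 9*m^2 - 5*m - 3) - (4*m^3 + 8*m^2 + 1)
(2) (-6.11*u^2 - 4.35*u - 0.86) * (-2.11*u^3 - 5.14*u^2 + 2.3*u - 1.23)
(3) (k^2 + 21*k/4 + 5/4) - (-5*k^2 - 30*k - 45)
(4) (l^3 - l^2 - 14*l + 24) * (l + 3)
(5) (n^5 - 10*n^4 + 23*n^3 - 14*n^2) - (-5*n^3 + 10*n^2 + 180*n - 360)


(1) = -7*m^3 + m^2 - 5*m - 4
(2) = 12.8921*u^5 + 40.5839*u^4 + 10.1206*u^3 + 1.9307*u^2 + 3.3725*u + 1.0578
(3) = 6*k^2 + 141*k/4 + 185/4
(4) = l^4 + 2*l^3 - 17*l^2 - 18*l + 72
(5) = n^5 - 10*n^4 + 28*n^3 - 24*n^2 - 180*n + 360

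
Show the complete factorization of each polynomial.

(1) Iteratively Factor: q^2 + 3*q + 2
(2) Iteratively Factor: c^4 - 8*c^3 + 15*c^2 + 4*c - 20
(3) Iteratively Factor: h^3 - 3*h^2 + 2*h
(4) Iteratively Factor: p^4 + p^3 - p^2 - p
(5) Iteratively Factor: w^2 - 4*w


(1) = (q + 1)*(q + 2)
(2) = (c - 2)*(c^3 - 6*c^2 + 3*c + 10) = (c - 5)*(c - 2)*(c^2 - c - 2) = (c - 5)*(c - 2)^2*(c + 1)
(3) = (h)*(h^2 - 3*h + 2) = h*(h - 1)*(h - 2)
(4) = (p + 1)*(p^3 - p) = (p - 1)*(p + 1)*(p^2 + p) = (p - 1)*(p + 1)^2*(p)
(5) = (w)*(w - 4)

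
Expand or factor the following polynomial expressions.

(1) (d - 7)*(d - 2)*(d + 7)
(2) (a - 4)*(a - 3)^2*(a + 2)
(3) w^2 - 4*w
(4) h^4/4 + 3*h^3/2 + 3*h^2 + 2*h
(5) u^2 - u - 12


(1) = d^3 - 2*d^2 - 49*d + 98
(2) = a^4 - 8*a^3 + 13*a^2 + 30*a - 72
(3) = w*(w - 4)
(4) = h*(h/2 + 1)^2*(h + 2)
(5) = (u - 4)*(u + 3)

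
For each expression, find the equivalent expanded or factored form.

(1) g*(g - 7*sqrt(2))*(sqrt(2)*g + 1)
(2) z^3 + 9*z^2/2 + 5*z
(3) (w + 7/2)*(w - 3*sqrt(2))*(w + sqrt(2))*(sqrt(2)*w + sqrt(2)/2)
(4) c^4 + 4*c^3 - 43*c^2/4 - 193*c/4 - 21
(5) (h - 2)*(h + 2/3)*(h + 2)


(1) = sqrt(2)*g^3 - 13*g^2 - 7*sqrt(2)*g
(2) = z*(z + 2)*(z + 5/2)
(3) = sqrt(2)*w^4 - 4*w^3 + 4*sqrt(2)*w^3 - 16*w^2 - 17*sqrt(2)*w^2/4 - 24*sqrt(2)*w - 7*w - 21*sqrt(2)/2
(4) = (c - 7/2)*(c + 1/2)*(c + 3)*(c + 4)
(5) = h^3 + 2*h^2/3 - 4*h - 8/3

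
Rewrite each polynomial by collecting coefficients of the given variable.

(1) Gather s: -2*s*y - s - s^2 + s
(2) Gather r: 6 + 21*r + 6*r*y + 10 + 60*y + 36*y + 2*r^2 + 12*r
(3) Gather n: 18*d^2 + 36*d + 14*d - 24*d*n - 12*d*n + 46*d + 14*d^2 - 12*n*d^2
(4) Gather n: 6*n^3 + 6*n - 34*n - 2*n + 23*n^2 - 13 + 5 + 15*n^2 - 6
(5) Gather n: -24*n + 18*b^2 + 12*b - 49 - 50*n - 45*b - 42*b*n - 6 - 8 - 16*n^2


(1) = -s^2 - 2*s*y
(2) = 2*r^2 + r*(6*y + 33) + 96*y + 16
(3) = 32*d^2 + 96*d + n*(-12*d^2 - 36*d)
(4) = 6*n^3 + 38*n^2 - 30*n - 14
(5) = 18*b^2 - 33*b - 16*n^2 + n*(-42*b - 74) - 63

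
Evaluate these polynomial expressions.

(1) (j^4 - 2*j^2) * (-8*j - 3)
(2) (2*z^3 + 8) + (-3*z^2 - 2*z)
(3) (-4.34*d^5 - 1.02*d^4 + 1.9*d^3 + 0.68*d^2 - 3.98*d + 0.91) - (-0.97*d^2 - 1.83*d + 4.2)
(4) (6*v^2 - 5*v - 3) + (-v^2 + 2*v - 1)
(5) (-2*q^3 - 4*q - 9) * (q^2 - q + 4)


(1) = -8*j^5 - 3*j^4 + 16*j^3 + 6*j^2
(2) = 2*z^3 - 3*z^2 - 2*z + 8
(3) = -4.34*d^5 - 1.02*d^4 + 1.9*d^3 + 1.65*d^2 - 2.15*d - 3.29
(4) = 5*v^2 - 3*v - 4
(5) = -2*q^5 + 2*q^4 - 12*q^3 - 5*q^2 - 7*q - 36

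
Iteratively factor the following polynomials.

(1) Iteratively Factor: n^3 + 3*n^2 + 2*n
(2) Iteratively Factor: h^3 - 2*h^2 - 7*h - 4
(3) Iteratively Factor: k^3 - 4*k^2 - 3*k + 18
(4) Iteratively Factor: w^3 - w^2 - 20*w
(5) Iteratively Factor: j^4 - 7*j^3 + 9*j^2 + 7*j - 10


(1) = (n)*(n^2 + 3*n + 2) = n*(n + 1)*(n + 2)
(2) = (h + 1)*(h^2 - 3*h - 4) = (h + 1)^2*(h - 4)
(3) = (k - 3)*(k^2 - k - 6) = (k - 3)*(k + 2)*(k - 3)
(4) = (w + 4)*(w^2 - 5*w) = w*(w + 4)*(w - 5)
(5) = (j - 5)*(j^3 - 2*j^2 - j + 2) = (j - 5)*(j - 1)*(j^2 - j - 2) = (j - 5)*(j - 1)*(j + 1)*(j - 2)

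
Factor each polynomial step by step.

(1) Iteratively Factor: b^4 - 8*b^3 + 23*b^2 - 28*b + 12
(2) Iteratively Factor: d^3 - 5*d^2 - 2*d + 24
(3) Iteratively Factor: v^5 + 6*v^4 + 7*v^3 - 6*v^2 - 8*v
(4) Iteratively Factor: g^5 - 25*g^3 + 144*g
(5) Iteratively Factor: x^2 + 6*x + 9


(1) = (b - 2)*(b^3 - 6*b^2 + 11*b - 6) = (b - 2)*(b - 1)*(b^2 - 5*b + 6) = (b - 3)*(b - 2)*(b - 1)*(b - 2)
(2) = (d + 2)*(d^2 - 7*d + 12) = (d - 3)*(d + 2)*(d - 4)
(3) = (v + 1)*(v^4 + 5*v^3 + 2*v^2 - 8*v) = v*(v + 1)*(v^3 + 5*v^2 + 2*v - 8) = v*(v + 1)*(v + 2)*(v^2 + 3*v - 4) = v*(v - 1)*(v + 1)*(v + 2)*(v + 4)
(4) = (g + 3)*(g^4 - 3*g^3 - 16*g^2 + 48*g) = g*(g + 3)*(g^3 - 3*g^2 - 16*g + 48) = g*(g - 3)*(g + 3)*(g^2 - 16) = g*(g - 4)*(g - 3)*(g + 3)*(g + 4)
(5) = (x + 3)*(x + 3)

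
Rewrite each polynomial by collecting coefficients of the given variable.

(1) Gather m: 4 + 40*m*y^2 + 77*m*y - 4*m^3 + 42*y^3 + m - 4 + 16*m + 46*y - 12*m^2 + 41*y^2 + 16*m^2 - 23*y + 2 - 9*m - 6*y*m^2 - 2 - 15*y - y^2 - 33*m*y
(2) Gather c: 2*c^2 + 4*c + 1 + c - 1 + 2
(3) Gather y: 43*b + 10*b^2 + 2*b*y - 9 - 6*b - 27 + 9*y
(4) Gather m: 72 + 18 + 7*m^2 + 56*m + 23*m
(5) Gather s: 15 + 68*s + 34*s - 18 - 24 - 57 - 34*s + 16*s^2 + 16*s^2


(1) = -4*m^3 + m^2*(4 - 6*y) + m*(40*y^2 + 44*y + 8) + 42*y^3 + 40*y^2 + 8*y
(2) = 2*c^2 + 5*c + 2
(3) = 10*b^2 + 37*b + y*(2*b + 9) - 36
(4) = 7*m^2 + 79*m + 90
(5) = 32*s^2 + 68*s - 84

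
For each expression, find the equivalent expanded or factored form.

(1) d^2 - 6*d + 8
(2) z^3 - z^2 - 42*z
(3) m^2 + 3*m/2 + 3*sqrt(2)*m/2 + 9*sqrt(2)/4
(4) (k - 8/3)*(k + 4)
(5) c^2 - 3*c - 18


(1) = (d - 4)*(d - 2)
(2) = z*(z - 7)*(z + 6)
(3) = (m + 3/2)*(m + 3*sqrt(2)/2)
(4) = k^2 + 4*k/3 - 32/3
(5) = (c - 6)*(c + 3)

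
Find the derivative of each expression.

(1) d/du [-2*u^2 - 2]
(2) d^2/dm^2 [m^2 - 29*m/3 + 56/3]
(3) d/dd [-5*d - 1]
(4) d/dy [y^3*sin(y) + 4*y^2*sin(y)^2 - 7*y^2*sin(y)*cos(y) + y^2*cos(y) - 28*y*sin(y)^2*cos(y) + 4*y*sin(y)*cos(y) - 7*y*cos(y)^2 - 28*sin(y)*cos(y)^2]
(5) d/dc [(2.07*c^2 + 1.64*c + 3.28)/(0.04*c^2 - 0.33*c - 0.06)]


(1) = -4*u
(2) = 2
(3) = -5
(4) = y^3*cos(y) + 2*y^2*sin(y) + 4*y^2*sin(2*y) - 7*y^2*cos(2*y) + 7*y*sin(y) - 21*y*sin(3*y) + 2*y*cos(y) + 4*y + 2*sin(2*y) - 14*cos(y) - 7*cos(2*y)/2 - 14*cos(3*y) - 7/2
(5) = (-0.7487*c^2 - 0.5108*c + 0.984)/(0.0016*c^4 - 0.0264*c^3 + 0.1041*c^2 + 0.0396*c + 0.0036)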